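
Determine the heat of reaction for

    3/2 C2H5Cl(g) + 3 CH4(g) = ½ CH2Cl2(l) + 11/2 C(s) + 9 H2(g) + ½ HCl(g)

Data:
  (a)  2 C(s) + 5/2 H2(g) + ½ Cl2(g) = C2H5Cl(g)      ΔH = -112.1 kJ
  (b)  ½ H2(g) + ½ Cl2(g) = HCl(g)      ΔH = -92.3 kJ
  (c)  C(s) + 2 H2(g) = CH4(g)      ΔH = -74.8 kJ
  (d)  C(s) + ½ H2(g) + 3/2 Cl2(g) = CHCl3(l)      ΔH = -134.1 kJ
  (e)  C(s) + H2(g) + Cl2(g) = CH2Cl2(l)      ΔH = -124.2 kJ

ΔH = 284.3 kJ

(a) reversed and × 3/2: (-3/2)·(-112.1) = +168.15 kJ
(b) × 1/2: (1/2)·(-92.3) = -46.15 kJ
(c) reversed and × 3: (-3)·(-74.8) = +224.4 kJ
(d): not needed.
(e) × 1/2: (1/2)·(-124.2) = -62.1 kJ
Combining the equations, ΔH = (+168.15) + (-46.15) + (+224.4) + (-62.1) = 284.3 kJ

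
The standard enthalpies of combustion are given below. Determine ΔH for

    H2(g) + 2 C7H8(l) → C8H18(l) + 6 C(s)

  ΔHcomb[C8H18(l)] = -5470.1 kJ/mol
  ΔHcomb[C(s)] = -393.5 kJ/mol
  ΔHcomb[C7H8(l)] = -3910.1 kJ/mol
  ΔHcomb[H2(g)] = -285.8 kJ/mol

With combustion enthalpies, reactants minus products:
= [1·(-285.8) + 2·(-3910.1)] − [1·(-5470.1) + 6·(-393.5)]
= -274.9 kJ/mol

ΔH = -274.9 kJ/mol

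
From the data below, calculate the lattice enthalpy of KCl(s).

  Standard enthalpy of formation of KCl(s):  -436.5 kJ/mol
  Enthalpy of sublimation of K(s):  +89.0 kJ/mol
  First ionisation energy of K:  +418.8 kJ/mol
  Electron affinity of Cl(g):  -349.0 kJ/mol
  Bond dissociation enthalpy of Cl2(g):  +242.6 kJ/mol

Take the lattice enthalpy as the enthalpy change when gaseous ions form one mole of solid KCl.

U = -716.6 kJ/mol

ΔHf° = 1·ΔHsub + 1·(ΣIE) + 1/2·D(Cl2) + 1·EA + U
-436.5 = 1·(+89.0) + 1·(+418.8) + 1/2·(+242.6) + 1·(-349.0) + U
U = -436.5 − (+280.1) = -716.6 kJ/mol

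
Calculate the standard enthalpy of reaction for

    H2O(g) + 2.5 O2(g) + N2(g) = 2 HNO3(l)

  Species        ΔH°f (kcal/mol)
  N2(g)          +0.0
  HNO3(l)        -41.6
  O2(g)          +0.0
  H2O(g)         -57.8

Products: 2·(-41.6) = -83.2
Reactants: 1·(-57.8) + 5/2·(+0.0) + 1·(+0.0) = -57.8
ΔH°rxn = (-83.2) − (-57.8) = -25.4 kcal/mol

ΔH°rxn = -25.4 kcal/mol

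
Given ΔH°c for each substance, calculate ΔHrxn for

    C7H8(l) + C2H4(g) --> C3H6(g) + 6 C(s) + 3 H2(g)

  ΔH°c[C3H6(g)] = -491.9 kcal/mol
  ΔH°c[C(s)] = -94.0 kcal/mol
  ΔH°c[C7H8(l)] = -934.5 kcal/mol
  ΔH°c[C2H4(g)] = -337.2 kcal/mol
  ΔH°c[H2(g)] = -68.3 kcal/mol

ΔHrxn = -10.9 kcal/mol

Using ΔH = Σ nΔHc°(reactants) − Σ nΔHc°(products):
= [1·(-934.5) + 1·(-337.2)] − [1·(-491.9) + 6·(-94.0) + 3·(-68.3)]
= -10.9 kcal/mol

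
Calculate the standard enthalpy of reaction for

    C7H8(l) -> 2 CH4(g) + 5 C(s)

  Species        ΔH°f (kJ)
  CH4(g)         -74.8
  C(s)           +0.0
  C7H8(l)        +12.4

ΔH_rxn = -162.0 kJ

Products: 2·(-74.8) + 5·(+0.0) = -149.6
Reactants: 1·(+12.4) = +12.4
ΔH_rxn = (-149.6) − (+12.4) = -162.0 kJ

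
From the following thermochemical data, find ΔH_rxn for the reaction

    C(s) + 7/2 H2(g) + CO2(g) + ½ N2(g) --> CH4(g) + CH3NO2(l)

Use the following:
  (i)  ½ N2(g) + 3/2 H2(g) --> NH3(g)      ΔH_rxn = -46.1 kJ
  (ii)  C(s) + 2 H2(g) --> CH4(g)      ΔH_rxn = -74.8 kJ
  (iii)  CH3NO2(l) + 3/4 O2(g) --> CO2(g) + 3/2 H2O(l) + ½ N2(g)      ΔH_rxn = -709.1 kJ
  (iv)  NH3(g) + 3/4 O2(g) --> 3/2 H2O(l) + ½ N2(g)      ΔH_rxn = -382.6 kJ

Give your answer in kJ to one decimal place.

ΔH_rxn = 205.6 kJ

(i) as written: -46.1 kJ
(ii) as written (CH4(g) already on the product side): -74.8 kJ
(iii) reversed (reverse to put CH3NO2(l) on the product side): +709.1 kJ
(iv) as written: -382.6 kJ
Since enthalpy is a state function, ΔH_rxn = (-46.1) + (-74.8) + (+709.1) + (-382.6) = 205.6 kJ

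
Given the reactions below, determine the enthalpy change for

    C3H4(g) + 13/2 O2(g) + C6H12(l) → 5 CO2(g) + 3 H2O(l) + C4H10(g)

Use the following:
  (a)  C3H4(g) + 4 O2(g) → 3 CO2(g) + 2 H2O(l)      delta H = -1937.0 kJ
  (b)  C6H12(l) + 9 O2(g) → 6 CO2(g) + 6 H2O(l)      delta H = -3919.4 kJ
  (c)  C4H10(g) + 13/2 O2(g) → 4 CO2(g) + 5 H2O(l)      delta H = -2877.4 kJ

delta H = -2979.0 kJ

(a) as written (C3H4(g) already on the reactant side): -1937.0 kJ
(b) as written (C6H12(l) already on the reactant side): -3919.4 kJ
(c) reversed (reverse to put C4H10(g) on the product side): +2877.4 kJ
delta H = (1)·(-1937.0) + (1)·(-3919.4) + (-1)·(-2877.4) = -2979.0 kJ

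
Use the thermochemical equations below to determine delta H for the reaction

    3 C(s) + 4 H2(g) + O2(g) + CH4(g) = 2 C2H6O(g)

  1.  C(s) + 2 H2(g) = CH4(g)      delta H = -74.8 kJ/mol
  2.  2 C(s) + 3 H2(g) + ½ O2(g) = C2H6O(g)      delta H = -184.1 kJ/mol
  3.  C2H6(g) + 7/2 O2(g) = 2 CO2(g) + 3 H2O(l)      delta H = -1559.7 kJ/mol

delta H = -293.4 kJ/mol

eq. 1 reversed: +74.8 kJ/mol
eq. 2 × 2: (2)·(-184.1) = -368.2 kJ/mol
eq. 3: not needed.
delta H = (-1)·(-74.8) + (2)·(-184.1) = -293.4 kJ/mol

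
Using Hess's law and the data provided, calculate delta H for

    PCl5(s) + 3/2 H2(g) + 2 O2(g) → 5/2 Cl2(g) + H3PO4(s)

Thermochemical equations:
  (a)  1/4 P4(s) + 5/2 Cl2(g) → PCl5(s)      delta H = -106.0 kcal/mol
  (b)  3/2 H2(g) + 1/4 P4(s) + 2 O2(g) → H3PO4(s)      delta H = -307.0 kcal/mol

delta H = -201.0 kcal/mol

(a) reversed: +106.0 kcal/mol
(b) as written: -307.0 kcal/mol
Combining the equations, delta H = (+106.0) + (-307.0) = -201.0 kcal/mol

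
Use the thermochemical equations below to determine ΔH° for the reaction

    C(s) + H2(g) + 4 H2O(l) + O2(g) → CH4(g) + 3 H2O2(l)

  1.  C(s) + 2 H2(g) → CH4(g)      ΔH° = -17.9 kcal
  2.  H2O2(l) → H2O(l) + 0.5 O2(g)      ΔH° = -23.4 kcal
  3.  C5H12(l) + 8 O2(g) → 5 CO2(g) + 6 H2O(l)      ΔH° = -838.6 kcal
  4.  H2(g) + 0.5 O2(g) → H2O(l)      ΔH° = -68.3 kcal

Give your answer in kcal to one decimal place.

ΔH° = 120.6 kcal

eq. 1 as written: -17.9 kcal
eq. 2 reversed and × 3: (-3)·(-23.4) = +70.2 kcal
eq. 3: not needed.
eq. 4 reversed: +68.3 kcal
Combining the equations, ΔH° = (1)·(-17.9) + (-3)·(-23.4) + (-1)·(-68.3) = 120.6 kcal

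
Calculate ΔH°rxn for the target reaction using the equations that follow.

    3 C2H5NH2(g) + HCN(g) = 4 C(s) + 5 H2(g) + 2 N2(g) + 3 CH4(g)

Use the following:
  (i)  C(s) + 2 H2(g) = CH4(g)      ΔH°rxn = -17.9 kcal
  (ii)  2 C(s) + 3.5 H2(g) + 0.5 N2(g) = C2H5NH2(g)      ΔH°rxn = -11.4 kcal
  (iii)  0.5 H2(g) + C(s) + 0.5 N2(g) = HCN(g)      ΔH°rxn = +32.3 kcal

(i) × 3: (3)·(-17.9) = -53.7 kcal
(ii) reversed and × 3: (-3)·(-11.4) = +34.2 kcal
(iii) reversed: -32.3 kcal
Since enthalpy is a state function, ΔH°rxn = (-53.7) + (+34.2) + (-32.3) = -51.8 kcal

ΔH°rxn = -51.8 kcal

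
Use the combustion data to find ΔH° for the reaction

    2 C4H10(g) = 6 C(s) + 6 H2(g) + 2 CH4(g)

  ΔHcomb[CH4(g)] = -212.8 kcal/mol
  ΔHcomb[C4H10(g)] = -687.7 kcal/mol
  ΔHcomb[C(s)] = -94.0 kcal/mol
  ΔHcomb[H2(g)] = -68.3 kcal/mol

ΔH° = 24.0 kcal/mol

With combustion enthalpies, reactants minus products:
= [2·(-687.7)] − [6·(-94.0) + 6·(-68.3) + 2·(-212.8)]
= 24.0 kcal/mol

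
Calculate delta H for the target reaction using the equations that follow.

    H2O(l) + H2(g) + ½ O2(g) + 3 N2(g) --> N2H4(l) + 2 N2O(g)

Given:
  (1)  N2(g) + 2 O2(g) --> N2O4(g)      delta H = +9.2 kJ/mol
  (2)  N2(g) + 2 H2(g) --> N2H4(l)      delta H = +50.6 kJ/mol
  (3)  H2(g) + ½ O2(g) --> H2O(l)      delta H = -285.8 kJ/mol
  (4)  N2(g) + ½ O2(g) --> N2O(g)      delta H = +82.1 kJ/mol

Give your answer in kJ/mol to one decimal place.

delta H = 500.6 kJ/mol

(1): not needed.
(2) as written: +50.6 kJ/mol
(3) reversed: +285.8 kJ/mol
(4) × 2: (2)·(+82.1) = +164.2 kJ/mol
delta H = (1)·(+50.6) + (-1)·(-285.8) + (2)·(+82.1) = 500.6 kJ/mol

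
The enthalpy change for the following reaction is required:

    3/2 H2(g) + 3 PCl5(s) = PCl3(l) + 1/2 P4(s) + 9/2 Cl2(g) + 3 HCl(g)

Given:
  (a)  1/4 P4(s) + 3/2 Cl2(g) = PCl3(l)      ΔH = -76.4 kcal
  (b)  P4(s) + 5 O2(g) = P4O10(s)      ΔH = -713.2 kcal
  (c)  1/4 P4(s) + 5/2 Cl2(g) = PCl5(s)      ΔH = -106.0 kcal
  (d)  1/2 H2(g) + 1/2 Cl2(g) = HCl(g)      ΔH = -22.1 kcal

(a) as written: -76.4 kcal
(b): not needed.
(c) reversed and × 3: (-3)·(-106.0) = +318.0 kcal
(d) × 3: (3)·(-22.1) = -66.3 kcal
ΔH = (1)·(-76.4) + (-3)·(-106.0) + (3)·(-22.1) = 175.3 kcal

ΔH = 175.3 kcal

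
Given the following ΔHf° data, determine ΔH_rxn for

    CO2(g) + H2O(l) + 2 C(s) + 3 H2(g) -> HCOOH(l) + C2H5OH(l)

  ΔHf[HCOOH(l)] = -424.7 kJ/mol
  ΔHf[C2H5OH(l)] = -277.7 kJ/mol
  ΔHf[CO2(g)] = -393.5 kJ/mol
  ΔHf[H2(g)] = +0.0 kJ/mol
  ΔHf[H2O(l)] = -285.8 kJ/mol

ΔH°rxn = Σ nΔHf°(products) − Σ nΔHf°(reactants).
Products: 1·(-424.7) + 1·(-277.7) = -702.4
Reactants: 1·(-393.5) + 1·(-285.8) + 2·(+0.0) + 3·(+0.0) = -679.3
ΔH_rxn = (-702.4) − (-679.3) = -23.1 kJ/mol

ΔH_rxn = -23.1 kJ/mol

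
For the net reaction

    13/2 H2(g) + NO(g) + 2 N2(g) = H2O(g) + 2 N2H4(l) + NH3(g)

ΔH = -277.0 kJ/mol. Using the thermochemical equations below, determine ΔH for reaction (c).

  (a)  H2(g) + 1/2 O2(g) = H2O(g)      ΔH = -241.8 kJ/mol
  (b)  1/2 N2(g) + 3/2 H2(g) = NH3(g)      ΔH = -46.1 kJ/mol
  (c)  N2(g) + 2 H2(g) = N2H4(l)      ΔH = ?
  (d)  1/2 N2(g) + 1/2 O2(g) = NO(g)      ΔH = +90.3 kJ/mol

ΔH = 50.6 kJ/mol

(a) as written (H2O(g) already on the product side): -241.8 kJ/mol
(b) as written (NH3(g) already on the product side): -46.1 kJ/mol
(c) × 2 (×2 to match 2 N2H4(l) in the target): contributes 2·x
(d) reversed (NO(g) must end up as a reactant): -90.3 kJ/mol
-277.0 = (-241.8) + (-46.1) + (-90.3) + 2·x
x = (-277.0 − (-378.2)) / (2) = 50.6 kJ/mol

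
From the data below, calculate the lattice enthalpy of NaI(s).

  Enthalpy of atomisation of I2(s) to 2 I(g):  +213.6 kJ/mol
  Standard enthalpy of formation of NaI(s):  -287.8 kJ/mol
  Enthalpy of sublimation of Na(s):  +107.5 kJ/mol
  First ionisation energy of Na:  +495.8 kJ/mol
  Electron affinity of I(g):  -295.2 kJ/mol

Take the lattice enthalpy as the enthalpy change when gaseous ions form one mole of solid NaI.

U = -702.7 kJ/mol

ΔHf° = 1·ΔHsub + 1·(ΣIE) + 1/2·D(I2) + 1·EA + U
-287.8 = 1·(+107.5) + 1·(+495.8) + 1/2·(+213.6) + 1·(-295.2) + U
U = -287.8 − (+414.9) = -702.7 kJ/mol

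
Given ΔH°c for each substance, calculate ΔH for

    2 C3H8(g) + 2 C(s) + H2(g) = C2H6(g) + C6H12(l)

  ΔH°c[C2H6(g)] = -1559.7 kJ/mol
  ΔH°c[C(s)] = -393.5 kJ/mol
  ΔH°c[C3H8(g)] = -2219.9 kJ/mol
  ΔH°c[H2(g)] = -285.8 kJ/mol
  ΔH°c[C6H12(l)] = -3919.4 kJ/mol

With combustion enthalpies, reactants minus products:
= [2·(-2219.9) + 2·(-393.5) + 1·(-285.8)] − [1·(-1559.7) + 1·(-3919.4)]
= -33.5 kJ/mol

ΔH = -33.5 kJ/mol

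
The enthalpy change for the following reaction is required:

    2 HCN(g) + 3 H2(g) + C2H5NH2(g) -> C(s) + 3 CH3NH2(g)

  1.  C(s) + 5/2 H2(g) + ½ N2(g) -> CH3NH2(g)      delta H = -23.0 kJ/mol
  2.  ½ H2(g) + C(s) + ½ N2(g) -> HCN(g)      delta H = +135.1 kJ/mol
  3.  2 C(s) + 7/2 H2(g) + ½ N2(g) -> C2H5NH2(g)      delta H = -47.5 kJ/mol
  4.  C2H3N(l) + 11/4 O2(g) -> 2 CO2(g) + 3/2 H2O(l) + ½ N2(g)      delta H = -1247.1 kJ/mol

delta H = -291.7 kJ/mol

eq. 1 × 3 (×3 to match 3 CH3NH2(g) in the target): (3)·(-23.0) = -69.0 kJ/mol
eq. 2 reversed and × 2 (HCN(g) must end up as a reactant; scale by 2 for the 2 HCN(g)): (-2)·(+135.1) = -270.2 kJ/mol
eq. 3 reversed (C2H5NH2(g) must end up as a reactant): +47.5 kJ/mol
eq. 4: not needed (O2(g) appears nowhere else).
By Hess's law, delta H = (3)·(-23.0) + (-2)·(+135.1) + (-1)·(-47.5) = -291.7 kJ/mol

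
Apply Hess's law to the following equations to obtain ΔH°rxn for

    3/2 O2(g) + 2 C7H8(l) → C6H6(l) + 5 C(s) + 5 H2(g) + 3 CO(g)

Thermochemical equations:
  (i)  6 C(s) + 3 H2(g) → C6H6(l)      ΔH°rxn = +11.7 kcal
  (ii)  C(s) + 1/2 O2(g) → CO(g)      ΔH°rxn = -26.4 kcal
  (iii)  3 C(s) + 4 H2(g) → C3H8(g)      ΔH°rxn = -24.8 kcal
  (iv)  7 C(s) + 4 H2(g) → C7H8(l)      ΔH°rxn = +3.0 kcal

ΔH°rxn = -73.5 kcal

(i) as written: +11.7 kcal
(ii) × 3: (3)·(-26.4) = -79.2 kcal
(iii): not needed.
(iv) reversed and × 2: (-2)·(+3.0) = -6.0 kcal
ΔH°rxn = (1)·(+11.7) + (3)·(-26.4) + (-2)·(+3.0) = -73.5 kcal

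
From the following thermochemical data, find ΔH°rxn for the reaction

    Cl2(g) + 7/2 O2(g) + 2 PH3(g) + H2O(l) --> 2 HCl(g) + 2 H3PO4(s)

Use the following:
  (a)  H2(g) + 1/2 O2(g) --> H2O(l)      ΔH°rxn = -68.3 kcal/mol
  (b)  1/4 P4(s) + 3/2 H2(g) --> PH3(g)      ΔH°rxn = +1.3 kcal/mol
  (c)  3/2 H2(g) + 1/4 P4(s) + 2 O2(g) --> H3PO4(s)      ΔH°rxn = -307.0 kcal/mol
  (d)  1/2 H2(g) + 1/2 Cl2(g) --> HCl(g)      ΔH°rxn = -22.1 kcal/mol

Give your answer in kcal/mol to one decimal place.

(a) reversed (reverse to put H2O(l) on the reactant side): +68.3 kcal/mol
(b) reversed and × 2 (reverse to put PH3(g) on the reactant side; ×2 to match 2 PH3(g) in the target): (-2)·(+1.3) = -2.6 kcal/mol
(c) × 2 (scale by 2 for the 2 H3PO4(s)): (2)·(-307.0) = -614.0 kcal/mol
(d) × 2 (scale by 2 for the 2 HCl(g)): (2)·(-22.1) = -44.2 kcal/mol
ΔH°rxn = (+68.3) + (-2.6) + (-614.0) + (-44.2) = -592.5 kcal/mol

ΔH°rxn = -592.5 kcal/mol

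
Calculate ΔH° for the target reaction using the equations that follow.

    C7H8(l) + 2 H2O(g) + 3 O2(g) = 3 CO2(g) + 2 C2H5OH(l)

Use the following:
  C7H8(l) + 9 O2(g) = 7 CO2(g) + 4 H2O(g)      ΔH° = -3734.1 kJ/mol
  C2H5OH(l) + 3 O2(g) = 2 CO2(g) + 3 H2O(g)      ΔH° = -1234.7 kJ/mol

ΔH° = -1264.7 kJ/mol

equation 1 as written: -3734.1 kJ/mol
equation 2 reversed and × 2: (-2)·(-1234.7) = +2469.4 kJ/mol
ΔH° = (-3734.1) + (+2469.4) = -1264.7 kJ/mol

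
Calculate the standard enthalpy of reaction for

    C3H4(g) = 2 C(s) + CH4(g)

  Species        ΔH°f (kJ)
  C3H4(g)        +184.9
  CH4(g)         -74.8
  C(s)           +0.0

ΔH°rxn = Σ nΔHf°(products) − Σ nΔHf°(reactants).
Products: 2·(+0.0) + 1·(-74.8) = -74.8
Reactants: 1·(+184.9) = +184.9
ΔH_rxn = (-74.8) − (+184.9) = -259.7 kJ

ΔH_rxn = -259.7 kJ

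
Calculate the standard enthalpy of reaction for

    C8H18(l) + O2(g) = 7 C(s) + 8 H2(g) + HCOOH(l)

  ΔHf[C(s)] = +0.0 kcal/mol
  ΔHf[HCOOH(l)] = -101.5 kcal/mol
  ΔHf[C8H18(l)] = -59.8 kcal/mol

Products: 7·(+0.0) + 8·(+0.0) + 1·(-101.5) = -101.5
Reactants: 1·(-59.8) + 1·(+0.0) = -59.8
ΔHrxn = (-101.5) − (-59.8) = -41.7 kcal/mol

ΔHrxn = -41.7 kcal/mol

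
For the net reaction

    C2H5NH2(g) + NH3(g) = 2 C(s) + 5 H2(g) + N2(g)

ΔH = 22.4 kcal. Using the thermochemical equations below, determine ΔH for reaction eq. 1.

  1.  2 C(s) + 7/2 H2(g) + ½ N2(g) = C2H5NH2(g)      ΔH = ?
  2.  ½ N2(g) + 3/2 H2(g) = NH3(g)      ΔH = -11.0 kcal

ΔH = -11.4 kcal

eq. 1 reversed (C2H5NH2(g) must end up as a reactant): contributes −x
eq. 2 reversed (reverse to put NH3(g) on the reactant side): +11.0 kcal
+22.4 = (+11.0) − x
x = (+22.4 − (+11.0)) / (-1) = -11.4 kcal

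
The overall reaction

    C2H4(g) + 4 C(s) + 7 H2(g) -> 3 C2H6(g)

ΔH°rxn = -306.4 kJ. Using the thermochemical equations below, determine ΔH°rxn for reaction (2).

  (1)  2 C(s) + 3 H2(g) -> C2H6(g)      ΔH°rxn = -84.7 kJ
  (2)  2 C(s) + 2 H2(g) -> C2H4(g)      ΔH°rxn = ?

ΔH°rxn = 52.3 kJ

(1) × 3: (3)·(-84.7) = -254.1 kJ
(2) reversed: contributes −x
-306.4 = (-254.1) − x
x = (-306.4 − (-254.1)) / (-1) = 52.3 kJ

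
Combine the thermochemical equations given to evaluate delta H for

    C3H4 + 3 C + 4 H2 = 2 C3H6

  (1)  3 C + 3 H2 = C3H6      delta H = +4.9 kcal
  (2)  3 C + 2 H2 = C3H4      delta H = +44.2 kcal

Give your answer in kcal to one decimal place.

(1) × 2: (2)·(+4.9) = +9.8 kcal
(2) reversed: -44.2 kcal
delta H = (+9.8) + (-44.2) = -34.4 kcal

delta H = -34.4 kcal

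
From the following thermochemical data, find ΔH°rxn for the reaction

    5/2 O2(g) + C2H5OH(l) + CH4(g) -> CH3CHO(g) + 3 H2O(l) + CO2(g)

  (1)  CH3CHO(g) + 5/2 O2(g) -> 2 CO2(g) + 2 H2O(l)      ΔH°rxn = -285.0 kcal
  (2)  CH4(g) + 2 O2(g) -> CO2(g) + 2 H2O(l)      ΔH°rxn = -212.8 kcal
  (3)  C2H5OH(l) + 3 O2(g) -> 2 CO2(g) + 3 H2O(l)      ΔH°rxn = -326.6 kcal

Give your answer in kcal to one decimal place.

ΔH°rxn = -254.4 kcal

(1) reversed (CH3CHO(g) must end up as a product): +285.0 kcal
(2) as written (CH4(g) already on the reactant side): -212.8 kcal
(3) as written (C2H5OH(l) already on the reactant side): -326.6 kcal
Summing the manipulated equations, ΔH°rxn = (+285.0) + (-212.8) + (-326.6) = -254.4 kcal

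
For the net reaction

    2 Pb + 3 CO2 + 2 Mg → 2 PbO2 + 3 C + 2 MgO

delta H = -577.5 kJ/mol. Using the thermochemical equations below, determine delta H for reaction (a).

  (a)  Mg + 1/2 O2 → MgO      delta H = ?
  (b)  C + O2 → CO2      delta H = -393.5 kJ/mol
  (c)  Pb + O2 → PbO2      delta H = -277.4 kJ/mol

delta H = -601.6 kJ/mol

(a) × 2: contributes 2·x
(b) reversed and × 3: (-3)·(-393.5) = +1180.5 kJ/mol
(c) × 2: (2)·(-277.4) = -554.8 kJ/mol
-577.5 = (+1180.5) + (-554.8) + 2·x
x = (-577.5 − (+625.7)) / (2) = -601.6 kJ/mol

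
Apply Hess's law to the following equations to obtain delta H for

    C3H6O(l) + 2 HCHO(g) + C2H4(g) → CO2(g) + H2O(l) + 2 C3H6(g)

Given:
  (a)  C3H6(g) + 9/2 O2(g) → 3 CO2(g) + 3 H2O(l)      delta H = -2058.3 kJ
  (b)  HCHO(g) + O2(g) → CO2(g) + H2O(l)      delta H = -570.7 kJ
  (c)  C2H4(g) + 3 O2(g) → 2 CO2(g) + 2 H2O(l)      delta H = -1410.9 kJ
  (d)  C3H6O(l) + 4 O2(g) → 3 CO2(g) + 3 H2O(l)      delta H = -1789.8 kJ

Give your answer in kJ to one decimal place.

delta H = -225.5 kJ

(a) reversed and × 2 (reverse to put C3H6(g) on the product side; scale by 2 for the 2 C3H6(g)): (-2)·(-2058.3) = +4116.6 kJ
(b) × 2 (scale by 2 for the 2 HCHO(g)): (2)·(-570.7) = -1141.4 kJ
(c) as written (C2H4(g) already on the reactant side): -1410.9 kJ
(d) as written (C3H6O(l) already on the reactant side): -1789.8 kJ
Since enthalpy is a state function, delta H = (+4116.6) + (-1141.4) + (-1410.9) + (-1789.8) = -225.5 kJ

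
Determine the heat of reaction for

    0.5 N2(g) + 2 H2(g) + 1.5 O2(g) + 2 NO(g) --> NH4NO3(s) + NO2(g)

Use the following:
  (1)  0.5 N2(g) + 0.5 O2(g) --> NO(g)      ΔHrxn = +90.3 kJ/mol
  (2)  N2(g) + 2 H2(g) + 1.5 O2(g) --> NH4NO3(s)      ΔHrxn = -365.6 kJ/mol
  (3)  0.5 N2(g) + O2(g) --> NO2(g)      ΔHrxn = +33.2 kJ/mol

(1) reversed and × 2 (reverse to put NO(g) on the reactant side; scale by 2 for the 2 NO(g)): (-2)·(+90.3) = -180.6 kJ/mol
(2) as written (NH4NO3(s) already on the product side): -365.6 kJ/mol
(3) as written (NO2(g) already on the product side): +33.2 kJ/mol
Combining the equations, ΔHrxn = (-2)·(+90.3) + (1)·(-365.6) + (1)·(+33.2) = -513.0 kJ/mol

ΔHrxn = -513.0 kJ/mol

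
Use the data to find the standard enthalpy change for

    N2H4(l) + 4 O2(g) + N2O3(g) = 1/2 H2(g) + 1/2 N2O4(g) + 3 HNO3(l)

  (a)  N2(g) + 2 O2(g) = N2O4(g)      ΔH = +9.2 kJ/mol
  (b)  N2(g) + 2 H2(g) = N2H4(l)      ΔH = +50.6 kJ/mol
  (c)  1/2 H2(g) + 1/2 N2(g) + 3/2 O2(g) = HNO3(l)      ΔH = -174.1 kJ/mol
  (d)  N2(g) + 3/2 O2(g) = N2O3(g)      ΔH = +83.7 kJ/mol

(a) × 1/2 (scale by 1/2 for the 1/2 N2O4(g)): (1/2)·(+9.2) = +4.6 kJ/mol
(b) reversed (N2H4(l) must end up as a reactant): -50.6 kJ/mol
(c) × 3 (scale by 3 for the 3 HNO3(l)): (3)·(-174.1) = -522.3 kJ/mol
(d) reversed (N2O3(g) must end up as a reactant): -83.7 kJ/mol
Summing the manipulated equations, ΔH = (+4.6) + (-50.6) + (-522.3) + (-83.7) = -652.0 kJ/mol

ΔH = -652.0 kJ/mol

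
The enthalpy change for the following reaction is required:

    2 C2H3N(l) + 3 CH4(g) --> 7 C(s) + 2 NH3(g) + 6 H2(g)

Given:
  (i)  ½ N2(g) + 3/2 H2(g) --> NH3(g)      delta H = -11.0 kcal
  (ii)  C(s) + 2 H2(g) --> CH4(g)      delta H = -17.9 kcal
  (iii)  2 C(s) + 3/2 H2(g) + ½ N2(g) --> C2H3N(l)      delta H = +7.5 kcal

delta H = 16.7 kcal

(i) × 2: (2)·(-11.0) = -22.0 kcal
(ii) reversed and × 3: (-3)·(-17.9) = +53.7 kcal
(iii) reversed and × 2: (-2)·(+7.5) = -15.0 kcal
Since enthalpy is a state function, delta H = (2)·(-11.0) + (-3)·(-17.9) + (-2)·(+7.5) = 16.7 kcal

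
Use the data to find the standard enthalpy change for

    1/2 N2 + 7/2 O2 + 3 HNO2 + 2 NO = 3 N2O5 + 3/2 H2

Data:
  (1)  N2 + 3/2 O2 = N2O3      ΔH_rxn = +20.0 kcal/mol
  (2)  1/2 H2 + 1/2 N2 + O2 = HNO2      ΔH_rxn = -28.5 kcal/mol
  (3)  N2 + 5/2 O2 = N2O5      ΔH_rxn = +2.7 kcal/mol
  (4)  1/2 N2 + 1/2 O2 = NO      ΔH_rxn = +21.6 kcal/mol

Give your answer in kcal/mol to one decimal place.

ΔH_rxn = 50.4 kcal/mol

(1): not needed.
(2) reversed and × 3: (-3)·(-28.5) = +85.5 kcal/mol
(3) × 3: (3)·(+2.7) = +8.1 kcal/mol
(4) reversed and × 2: (-2)·(+21.6) = -43.2 kcal/mol
Since enthalpy is a state function, ΔH_rxn = (+85.5) + (+8.1) + (-43.2) = 50.4 kcal/mol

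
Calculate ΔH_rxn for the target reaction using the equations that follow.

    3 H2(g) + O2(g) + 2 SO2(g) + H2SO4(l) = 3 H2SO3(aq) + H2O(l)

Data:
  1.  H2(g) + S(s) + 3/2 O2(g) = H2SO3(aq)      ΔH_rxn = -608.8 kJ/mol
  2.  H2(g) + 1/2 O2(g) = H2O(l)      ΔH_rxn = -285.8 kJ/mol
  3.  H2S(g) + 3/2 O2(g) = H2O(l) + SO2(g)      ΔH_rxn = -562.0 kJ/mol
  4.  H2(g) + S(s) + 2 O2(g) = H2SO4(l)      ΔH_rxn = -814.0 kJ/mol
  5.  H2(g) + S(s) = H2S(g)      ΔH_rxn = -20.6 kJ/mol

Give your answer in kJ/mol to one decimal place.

eq. 1 × 3 (scale by 3 for the 3 H2SO3(aq)): (3)·(-608.8) = -1826.4 kJ/mol
eq. 2 × 3: (3)·(-285.8) = -857.4 kJ/mol
eq. 3 reversed and × 2 (SO2(g) must end up as a reactant; scale by 2 for the 2 SO2(g)): (-2)·(-562.0) = +1124.0 kJ/mol
eq. 4 reversed (reverse to put H2SO4(l) on the reactant side): +814.0 kJ/mol
eq. 5 reversed and × 2: (-2)·(-20.6) = +41.2 kJ/mol
ΔH_rxn = (-1826.4) + (-857.4) + (+1124.0) + (+814.0) + (+41.2) = -704.6 kJ/mol

ΔH_rxn = -704.6 kJ/mol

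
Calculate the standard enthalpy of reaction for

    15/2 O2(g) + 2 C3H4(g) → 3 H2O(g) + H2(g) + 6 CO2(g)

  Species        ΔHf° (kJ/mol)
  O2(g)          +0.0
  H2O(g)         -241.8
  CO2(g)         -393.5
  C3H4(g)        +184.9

Products: 3·(-241.8) + 1·(+0.0) + 6·(-393.5) = -3086.4
Reactants: 15/2·(+0.0) + 2·(+184.9) = +369.8
ΔH°rxn = (-3086.4) − (+369.8) = -3456.2 kJ/mol

ΔH°rxn = -3456.2 kJ/mol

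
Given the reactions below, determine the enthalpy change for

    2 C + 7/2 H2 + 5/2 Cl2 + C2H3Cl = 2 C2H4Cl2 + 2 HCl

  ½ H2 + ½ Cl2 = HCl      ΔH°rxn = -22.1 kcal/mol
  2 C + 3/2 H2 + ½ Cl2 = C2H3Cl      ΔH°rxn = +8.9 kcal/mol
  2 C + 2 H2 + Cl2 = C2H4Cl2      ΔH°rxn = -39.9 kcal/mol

ΔH°rxn = -132.9 kcal/mol

equation 1 × 2: (2)·(-22.1) = -44.2 kcal/mol
equation 2 reversed: -8.9 kcal/mol
equation 3 × 2: (2)·(-39.9) = -79.8 kcal/mol
By Hess's law, ΔH°rxn = (-44.2) + (-8.9) + (-79.8) = -132.9 kcal/mol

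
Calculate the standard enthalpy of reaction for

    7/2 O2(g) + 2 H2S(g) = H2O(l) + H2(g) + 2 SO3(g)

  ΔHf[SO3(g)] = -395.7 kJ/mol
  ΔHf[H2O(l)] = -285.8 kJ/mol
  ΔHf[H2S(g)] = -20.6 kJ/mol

Products: 1·(-285.8) + 1·(+0.0) + 2·(-395.7) = -1077.2
Reactants: 7/2·(+0.0) + 2·(-20.6) = -41.2
ΔH°rxn = (-1077.2) − (-41.2) = -1036.0 kJ/mol

ΔH°rxn = -1036.0 kJ/mol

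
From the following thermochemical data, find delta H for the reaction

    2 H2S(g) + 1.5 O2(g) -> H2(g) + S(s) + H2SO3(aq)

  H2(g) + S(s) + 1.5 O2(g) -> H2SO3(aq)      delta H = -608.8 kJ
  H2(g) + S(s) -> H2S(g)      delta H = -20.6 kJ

equation 1 as written: -608.8 kJ
equation 2 reversed and × 2: (-2)·(-20.6) = +41.2 kJ
Since enthalpy is a state function, delta H = (1)·(-608.8) + (-2)·(-20.6) = -567.6 kJ

delta H = -567.6 kJ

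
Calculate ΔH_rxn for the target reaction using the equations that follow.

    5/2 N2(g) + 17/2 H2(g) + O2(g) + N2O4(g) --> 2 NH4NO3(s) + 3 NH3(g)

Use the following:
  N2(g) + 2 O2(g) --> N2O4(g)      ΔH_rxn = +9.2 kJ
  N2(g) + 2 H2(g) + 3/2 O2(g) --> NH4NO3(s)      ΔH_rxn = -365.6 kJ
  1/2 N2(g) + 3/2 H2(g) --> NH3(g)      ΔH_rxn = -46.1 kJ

equation 1 reversed (reverse to put N2O4(g) on the reactant side): -9.2 kJ
equation 2 × 2 (×2 to match 2 NH4NO3(s) in the target): (2)·(-365.6) = -731.2 kJ
equation 3 × 3 (×3 to match 3 NH3(g) in the target): (3)·(-46.1) = -138.3 kJ
Summing the manipulated equations, ΔH_rxn = (-9.2) + (-731.2) + (-138.3) = -878.7 kJ

ΔH_rxn = -878.7 kJ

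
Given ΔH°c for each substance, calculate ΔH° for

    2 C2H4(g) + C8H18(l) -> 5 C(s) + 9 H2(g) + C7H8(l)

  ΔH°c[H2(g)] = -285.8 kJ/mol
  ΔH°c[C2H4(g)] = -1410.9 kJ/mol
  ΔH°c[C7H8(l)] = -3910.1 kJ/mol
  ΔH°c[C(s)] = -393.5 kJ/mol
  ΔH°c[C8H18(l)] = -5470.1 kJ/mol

ΔH° = 157.9 kJ/mol

Using ΔH = Σ nΔHc°(reactants) − Σ nΔHc°(products):
= [2·(-1410.9) + 1·(-5470.1)] − [5·(-393.5) + 9·(-285.8) + 1·(-3910.1)]
= 157.9 kJ/mol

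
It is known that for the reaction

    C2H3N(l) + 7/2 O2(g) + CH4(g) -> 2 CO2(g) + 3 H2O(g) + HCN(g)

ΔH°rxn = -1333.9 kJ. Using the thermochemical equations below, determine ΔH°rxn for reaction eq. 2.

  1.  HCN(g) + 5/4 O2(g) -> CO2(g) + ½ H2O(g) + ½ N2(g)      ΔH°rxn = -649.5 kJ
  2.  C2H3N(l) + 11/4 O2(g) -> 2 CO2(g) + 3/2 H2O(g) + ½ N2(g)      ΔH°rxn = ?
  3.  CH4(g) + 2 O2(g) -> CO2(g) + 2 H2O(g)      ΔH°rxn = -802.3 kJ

ΔH°rxn = -1181.1 kJ

eq. 1 reversed (HCN(g) must end up as a product): +649.5 kJ
eq. 2 as written (C2H3N(l) already on the reactant side): contributes x
eq. 3 as written (CH4(g) already on the reactant side): -802.3 kJ
-1333.9 = (+649.5) + (-802.3) + x
x = (-1333.9 − (-152.8)) / (1) = -1181.1 kJ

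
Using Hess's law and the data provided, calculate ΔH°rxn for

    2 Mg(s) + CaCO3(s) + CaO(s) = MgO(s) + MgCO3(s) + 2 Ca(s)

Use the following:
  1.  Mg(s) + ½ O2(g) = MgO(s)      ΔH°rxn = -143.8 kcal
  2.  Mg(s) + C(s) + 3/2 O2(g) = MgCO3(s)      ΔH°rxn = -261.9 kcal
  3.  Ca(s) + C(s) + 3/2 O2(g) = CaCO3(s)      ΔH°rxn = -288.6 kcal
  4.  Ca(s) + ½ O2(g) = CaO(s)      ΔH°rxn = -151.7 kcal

eq. 1 as written (MgO(s) already on the product side): -143.8 kcal
eq. 2 as written (MgCO3(s) already on the product side): -261.9 kcal
eq. 3 reversed (CaCO3(s) must end up as a reactant): +288.6 kcal
eq. 4 reversed (reverse to put CaO(s) on the reactant side): +151.7 kcal
Combining the equations, ΔH°rxn = (-143.8) + (-261.9) + (+288.6) + (+151.7) = 34.6 kcal

ΔH°rxn = 34.6 kcal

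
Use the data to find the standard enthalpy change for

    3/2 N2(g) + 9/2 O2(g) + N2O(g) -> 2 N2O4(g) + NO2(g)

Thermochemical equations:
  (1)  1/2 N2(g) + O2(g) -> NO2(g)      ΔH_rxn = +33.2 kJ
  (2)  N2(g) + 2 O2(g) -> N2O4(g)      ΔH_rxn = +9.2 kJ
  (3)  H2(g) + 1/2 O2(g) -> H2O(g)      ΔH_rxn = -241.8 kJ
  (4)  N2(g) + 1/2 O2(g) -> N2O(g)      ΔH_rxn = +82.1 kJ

ΔH_rxn = -30.5 kJ

(1) as written: +33.2 kJ
(2) × 2: (2)·(+9.2) = +18.4 kJ
(3): not needed.
(4) reversed: -82.1 kJ
By Hess's law, ΔH_rxn = (+33.2) + (+18.4) + (-82.1) = -30.5 kJ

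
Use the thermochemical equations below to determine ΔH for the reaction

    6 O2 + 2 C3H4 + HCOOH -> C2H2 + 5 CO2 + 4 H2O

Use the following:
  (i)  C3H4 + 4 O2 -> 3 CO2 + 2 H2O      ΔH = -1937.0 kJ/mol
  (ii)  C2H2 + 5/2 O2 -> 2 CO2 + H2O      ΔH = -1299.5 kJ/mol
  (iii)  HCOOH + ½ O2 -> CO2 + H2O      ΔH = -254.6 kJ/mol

(i) × 2: (2)·(-1937.0) = -3874.0 kJ/mol
(ii) reversed: +1299.5 kJ/mol
(iii) as written: -254.6 kJ/mol
Since enthalpy is a state function, ΔH = (2)·(-1937.0) + (-1)·(-1299.5) + (1)·(-254.6) = -2829.1 kJ/mol

ΔH = -2829.1 kJ/mol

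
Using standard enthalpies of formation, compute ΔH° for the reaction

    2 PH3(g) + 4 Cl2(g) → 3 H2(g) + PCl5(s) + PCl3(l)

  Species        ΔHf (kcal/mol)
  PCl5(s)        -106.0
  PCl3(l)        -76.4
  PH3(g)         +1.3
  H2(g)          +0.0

Products: 3·(+0.0) + 1·(-106.0) + 1·(-76.4) = -182.4
Reactants: 2·(+1.3) + 4·(+0.0) = +2.6
ΔH° = (-182.4) − (+2.6) = -185.0 kcal/mol

ΔH° = -185.0 kcal/mol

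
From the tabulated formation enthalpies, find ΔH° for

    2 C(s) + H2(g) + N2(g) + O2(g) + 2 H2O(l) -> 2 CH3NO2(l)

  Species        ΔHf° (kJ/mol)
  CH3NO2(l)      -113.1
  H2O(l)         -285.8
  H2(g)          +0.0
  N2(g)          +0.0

Products: 2·(-113.1) = -226.2
Reactants: 2·(+0.0) + 1·(+0.0) + 1·(+0.0) + 1·(+0.0) + 2·(-285.8) = -571.6
ΔH° = (-226.2) − (-571.6) = 345.4 kJ/mol

ΔH° = 345.4 kJ/mol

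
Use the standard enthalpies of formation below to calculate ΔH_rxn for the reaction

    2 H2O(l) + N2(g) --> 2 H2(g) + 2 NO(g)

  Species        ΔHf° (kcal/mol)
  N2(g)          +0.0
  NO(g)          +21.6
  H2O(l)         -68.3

Products: 2·(+0.0) + 2·(+21.6) = +43.2
Reactants: 2·(-68.3) + 1·(+0.0) = -136.6
ΔH_rxn = (+43.2) − (-136.6) = 179.8 kcal/mol

ΔH_rxn = 179.8 kcal/mol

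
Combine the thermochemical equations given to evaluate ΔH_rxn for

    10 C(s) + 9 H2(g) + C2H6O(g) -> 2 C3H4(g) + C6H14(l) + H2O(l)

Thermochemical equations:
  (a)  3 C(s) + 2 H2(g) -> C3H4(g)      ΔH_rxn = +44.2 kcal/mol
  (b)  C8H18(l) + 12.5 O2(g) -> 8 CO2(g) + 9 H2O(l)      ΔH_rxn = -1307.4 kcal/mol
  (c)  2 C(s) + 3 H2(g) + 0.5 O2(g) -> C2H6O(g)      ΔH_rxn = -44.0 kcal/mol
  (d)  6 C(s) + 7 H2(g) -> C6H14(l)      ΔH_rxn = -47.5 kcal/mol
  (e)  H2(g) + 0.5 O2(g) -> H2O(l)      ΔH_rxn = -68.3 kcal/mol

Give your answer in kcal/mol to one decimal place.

ΔH_rxn = 16.6 kcal/mol

(a) × 2: (2)·(+44.2) = +88.4 kcal/mol
(b): not needed.
(c) reversed: +44.0 kcal/mol
(d) as written: -47.5 kcal/mol
(e) as written: -68.3 kcal/mol
By Hess's law, ΔH_rxn = (+88.4) + (+44.0) + (-47.5) + (-68.3) = 16.6 kcal/mol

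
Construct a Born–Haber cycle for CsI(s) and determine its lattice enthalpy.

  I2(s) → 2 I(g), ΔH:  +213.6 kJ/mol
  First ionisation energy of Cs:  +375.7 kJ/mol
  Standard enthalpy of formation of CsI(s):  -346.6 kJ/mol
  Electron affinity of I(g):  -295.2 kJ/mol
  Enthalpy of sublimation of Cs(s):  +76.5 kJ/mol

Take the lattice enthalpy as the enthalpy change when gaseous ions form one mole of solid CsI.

ΔHf° = 1·ΔHsub + 1·(ΣIE) + 1/2·D(I2) + 1·EA + U
-346.6 = 1·(+76.5) + 1·(+375.7) + 1/2·(+213.6) + 1·(-295.2) + U
U = -346.6 − (+263.8) = -610.4 kJ/mol

U = -610.4 kJ/mol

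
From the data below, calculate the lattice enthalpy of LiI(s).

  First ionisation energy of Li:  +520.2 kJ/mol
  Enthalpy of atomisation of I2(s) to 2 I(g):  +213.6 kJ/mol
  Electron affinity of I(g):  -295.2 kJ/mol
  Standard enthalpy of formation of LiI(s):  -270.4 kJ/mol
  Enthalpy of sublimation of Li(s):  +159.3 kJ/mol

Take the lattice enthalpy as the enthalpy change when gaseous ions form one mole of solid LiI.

U = -761.5 kJ/mol

ΔHf° = 1·ΔHsub + 1·(ΣIE) + 1/2·D(I2) + 1·EA + U
-270.4 = 1·(+159.3) + 1·(+520.2) + 1/2·(+213.6) + 1·(-295.2) + U
U = -270.4 − (+491.1) = -761.5 kJ/mol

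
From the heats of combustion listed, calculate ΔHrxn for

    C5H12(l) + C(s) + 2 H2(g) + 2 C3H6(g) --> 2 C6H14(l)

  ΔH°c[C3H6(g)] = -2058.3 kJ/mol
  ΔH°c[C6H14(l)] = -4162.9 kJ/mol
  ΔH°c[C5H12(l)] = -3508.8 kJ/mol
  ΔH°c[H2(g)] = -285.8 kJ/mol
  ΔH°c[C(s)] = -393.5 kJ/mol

With combustion enthalpies, reactants minus products:
= [1·(-3508.8) + 1·(-393.5) + 2·(-285.8) + 2·(-2058.3)] − [2·(-4162.9)]
= -264.7 kJ/mol

ΔHrxn = -264.7 kJ/mol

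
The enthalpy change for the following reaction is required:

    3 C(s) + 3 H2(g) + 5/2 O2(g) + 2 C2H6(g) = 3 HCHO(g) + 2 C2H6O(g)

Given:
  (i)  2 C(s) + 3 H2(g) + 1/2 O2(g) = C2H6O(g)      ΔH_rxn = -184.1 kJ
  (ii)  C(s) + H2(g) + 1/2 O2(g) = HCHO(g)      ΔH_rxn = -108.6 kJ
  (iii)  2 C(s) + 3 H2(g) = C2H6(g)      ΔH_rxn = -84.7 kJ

ΔH_rxn = -524.6 kJ

(i) × 2 (×2 to match 2 C2H6O(g) in the target): (2)·(-184.1) = -368.2 kJ
(ii) × 3 (scale by 3 for the 3 HCHO(g)): (3)·(-108.6) = -325.8 kJ
(iii) reversed and × 2 (reverse to put C2H6(g) on the reactant side; ×2 to match 2 C2H6(g) in the target): (-2)·(-84.7) = +169.4 kJ
Combining the equations, ΔH_rxn = (2)·(-184.1) + (3)·(-108.6) + (-2)·(-84.7) = -524.6 kJ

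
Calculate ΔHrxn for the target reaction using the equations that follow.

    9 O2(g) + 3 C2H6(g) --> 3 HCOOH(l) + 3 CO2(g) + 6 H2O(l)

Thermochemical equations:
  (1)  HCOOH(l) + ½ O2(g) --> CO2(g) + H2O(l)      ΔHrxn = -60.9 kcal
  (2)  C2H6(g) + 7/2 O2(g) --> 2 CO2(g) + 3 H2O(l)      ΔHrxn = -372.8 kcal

(1) reversed and × 3 (HCOOH(l) must end up as a product; ×3 to match 3 HCOOH(l) in the target): (-3)·(-60.9) = +182.7 kcal
(2) × 3 (scale by 3 for the 3 C2H6(g)): (3)·(-372.8) = -1118.4 kcal
Summing the manipulated equations, ΔHrxn = (-3)·(-60.9) + (3)·(-372.8) = -935.7 kcal

ΔHrxn = -935.7 kcal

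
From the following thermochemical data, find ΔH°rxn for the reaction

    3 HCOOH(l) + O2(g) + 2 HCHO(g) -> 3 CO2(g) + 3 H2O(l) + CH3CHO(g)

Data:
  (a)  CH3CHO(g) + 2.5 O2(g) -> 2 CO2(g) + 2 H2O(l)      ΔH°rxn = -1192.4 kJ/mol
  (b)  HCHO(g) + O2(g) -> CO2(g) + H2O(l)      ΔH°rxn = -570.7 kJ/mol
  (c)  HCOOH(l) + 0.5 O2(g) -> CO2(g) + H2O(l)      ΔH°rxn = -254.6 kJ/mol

(a) reversed: +1192.4 kJ/mol
(b) × 2: (2)·(-570.7) = -1141.4 kJ/mol
(c) × 3: (3)·(-254.6) = -763.8 kJ/mol
ΔH°rxn = (+1192.4) + (-1141.4) + (-763.8) = -712.8 kJ/mol

ΔH°rxn = -712.8 kJ/mol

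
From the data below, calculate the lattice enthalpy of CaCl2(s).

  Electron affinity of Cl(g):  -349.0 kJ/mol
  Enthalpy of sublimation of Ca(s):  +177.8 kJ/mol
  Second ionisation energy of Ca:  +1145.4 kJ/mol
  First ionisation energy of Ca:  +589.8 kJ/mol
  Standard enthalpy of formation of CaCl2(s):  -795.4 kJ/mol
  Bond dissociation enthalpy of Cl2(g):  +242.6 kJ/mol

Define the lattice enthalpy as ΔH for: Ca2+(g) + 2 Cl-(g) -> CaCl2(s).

U = -2253.0 kJ/mol

ΔHf° = 1·ΔHsub + 1·(ΣIE) + 1·D(Cl2) + 2·EA + U
-795.4 = 1·(+177.8) + 1·(+1735.2) + 1·(+242.6) + 2·(-349.0) + U
U = -795.4 − (+1457.6) = -2253.0 kJ/mol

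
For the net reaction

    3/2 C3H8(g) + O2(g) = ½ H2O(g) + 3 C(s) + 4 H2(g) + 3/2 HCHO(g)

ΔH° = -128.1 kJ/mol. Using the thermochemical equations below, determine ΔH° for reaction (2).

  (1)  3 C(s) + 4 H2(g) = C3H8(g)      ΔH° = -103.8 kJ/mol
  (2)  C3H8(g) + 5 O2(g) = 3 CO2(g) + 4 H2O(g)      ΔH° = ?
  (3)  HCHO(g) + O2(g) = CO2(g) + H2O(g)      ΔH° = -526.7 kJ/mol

ΔH° = -2043.9 kJ/mol

(1) reversed: +103.8 kJ/mol
(2) × 1/2: contributes 1/2·x
(3) reversed and × 3/2: (-3/2)·(-526.7) = +790.05 kJ/mol
-128.1 = (+103.8) + (+790.05) + 1/2·x
x = (-128.1 − (+893.85)) / (1/2) = -2043.9 kJ/mol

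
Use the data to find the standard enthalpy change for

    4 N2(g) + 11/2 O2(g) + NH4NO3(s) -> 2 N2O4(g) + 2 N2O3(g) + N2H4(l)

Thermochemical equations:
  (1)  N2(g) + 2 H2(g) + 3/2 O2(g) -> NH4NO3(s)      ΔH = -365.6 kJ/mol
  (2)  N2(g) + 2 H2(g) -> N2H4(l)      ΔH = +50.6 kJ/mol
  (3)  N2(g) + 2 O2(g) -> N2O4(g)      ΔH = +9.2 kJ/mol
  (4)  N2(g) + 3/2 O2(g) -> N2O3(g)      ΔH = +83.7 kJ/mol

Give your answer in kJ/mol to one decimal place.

ΔH = 602.0 kJ/mol

(1) reversed (NH4NO3(s) must end up as a reactant): +365.6 kJ/mol
(2) as written (N2H4(l) already on the product side): +50.6 kJ/mol
(3) × 2 (×2 to match 2 N2O4(g) in the target): (2)·(+9.2) = +18.4 kJ/mol
(4) × 2 (×2 to match 2 N2O3(g) in the target): (2)·(+83.7) = +167.4 kJ/mol
ΔH = (+365.6) + (+50.6) + (+18.4) + (+167.4) = 602.0 kJ/mol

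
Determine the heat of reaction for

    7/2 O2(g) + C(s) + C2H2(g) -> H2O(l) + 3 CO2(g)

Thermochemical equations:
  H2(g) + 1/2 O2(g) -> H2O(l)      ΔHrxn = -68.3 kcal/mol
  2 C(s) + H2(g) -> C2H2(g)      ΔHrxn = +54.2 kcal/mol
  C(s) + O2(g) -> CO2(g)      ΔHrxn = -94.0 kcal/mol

ΔHrxn = -404.5 kcal/mol

equation 1 as written: -68.3 kcal/mol
equation 2 reversed: -54.2 kcal/mol
equation 3 × 3: (3)·(-94.0) = -282.0 kcal/mol
Combining the equations, ΔHrxn = (-68.3) + (-54.2) + (-282.0) = -404.5 kcal/mol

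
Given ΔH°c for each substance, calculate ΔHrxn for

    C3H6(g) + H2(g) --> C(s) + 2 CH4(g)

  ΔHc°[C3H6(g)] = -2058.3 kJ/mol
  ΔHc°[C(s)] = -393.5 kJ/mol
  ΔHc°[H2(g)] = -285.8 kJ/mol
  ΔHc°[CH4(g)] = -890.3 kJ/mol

Using ΔH = Σ nΔHc°(reactants) − Σ nΔHc°(products):
= [1·(-2058.3) + 1·(-285.8)] − [1·(-393.5) + 2·(-890.3)]
= -170.0 kJ/mol

ΔHrxn = -170.0 kJ/mol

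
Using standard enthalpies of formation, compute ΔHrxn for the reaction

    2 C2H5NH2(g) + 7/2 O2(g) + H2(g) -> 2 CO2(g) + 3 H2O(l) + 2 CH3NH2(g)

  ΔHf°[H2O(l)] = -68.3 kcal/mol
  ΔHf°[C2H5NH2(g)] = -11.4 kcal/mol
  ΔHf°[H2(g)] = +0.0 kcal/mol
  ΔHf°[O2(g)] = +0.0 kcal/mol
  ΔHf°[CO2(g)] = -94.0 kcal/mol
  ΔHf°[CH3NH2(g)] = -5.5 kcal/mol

ΔHrxn = -381.1 kcal/mol

Products: 2·(-94.0) + 3·(-68.3) + 2·(-5.5) = -403.9
Reactants: 2·(-11.4) + 7/2·(+0.0) + 1·(+0.0) = -22.8
ΔHrxn = (-403.9) − (-22.8) = -381.1 kcal/mol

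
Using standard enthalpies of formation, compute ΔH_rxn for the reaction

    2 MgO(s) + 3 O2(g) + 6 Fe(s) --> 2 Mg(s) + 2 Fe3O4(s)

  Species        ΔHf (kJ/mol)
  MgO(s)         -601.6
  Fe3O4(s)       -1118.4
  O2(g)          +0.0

Products: 2·(+0.0) + 2·(-1118.4) = -2236.8
Reactants: 2·(-601.6) + 3·(+0.0) + 6·(+0.0) = -1203.2
ΔH_rxn = (-2236.8) − (-1203.2) = -1033.6 kJ/mol

ΔH_rxn = -1033.6 kJ/mol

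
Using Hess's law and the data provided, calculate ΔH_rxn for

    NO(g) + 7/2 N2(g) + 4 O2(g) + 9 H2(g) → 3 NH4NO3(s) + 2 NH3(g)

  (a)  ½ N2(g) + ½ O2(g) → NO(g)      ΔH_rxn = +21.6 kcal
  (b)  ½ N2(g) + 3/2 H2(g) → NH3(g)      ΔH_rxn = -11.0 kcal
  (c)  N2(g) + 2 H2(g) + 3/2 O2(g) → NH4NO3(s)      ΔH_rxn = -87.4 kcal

ΔH_rxn = -305.8 kcal

(a) reversed: -21.6 kcal
(b) × 2: (2)·(-11.0) = -22.0 kcal
(c) × 3: (3)·(-87.4) = -262.2 kcal
Summing the manipulated equations, ΔH_rxn = (-21.6) + (-22.0) + (-262.2) = -305.8 kcal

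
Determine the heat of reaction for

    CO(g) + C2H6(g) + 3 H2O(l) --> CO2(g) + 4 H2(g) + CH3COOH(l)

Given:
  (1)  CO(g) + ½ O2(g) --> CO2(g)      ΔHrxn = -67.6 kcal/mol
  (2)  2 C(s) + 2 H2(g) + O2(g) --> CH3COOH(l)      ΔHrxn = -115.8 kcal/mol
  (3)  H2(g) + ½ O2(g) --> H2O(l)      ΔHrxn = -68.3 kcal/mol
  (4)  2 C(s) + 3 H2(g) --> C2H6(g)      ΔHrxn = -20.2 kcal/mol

(1) as written: -67.6 kcal/mol
(2) as written: -115.8 kcal/mol
(3) reversed and × 3: (-3)·(-68.3) = +204.9 kcal/mol
(4) reversed: +20.2 kcal/mol
ΔHrxn = (1)·(-67.6) + (1)·(-115.8) + (-3)·(-68.3) + (-1)·(-20.2) = 41.7 kcal/mol

ΔHrxn = 41.7 kcal/mol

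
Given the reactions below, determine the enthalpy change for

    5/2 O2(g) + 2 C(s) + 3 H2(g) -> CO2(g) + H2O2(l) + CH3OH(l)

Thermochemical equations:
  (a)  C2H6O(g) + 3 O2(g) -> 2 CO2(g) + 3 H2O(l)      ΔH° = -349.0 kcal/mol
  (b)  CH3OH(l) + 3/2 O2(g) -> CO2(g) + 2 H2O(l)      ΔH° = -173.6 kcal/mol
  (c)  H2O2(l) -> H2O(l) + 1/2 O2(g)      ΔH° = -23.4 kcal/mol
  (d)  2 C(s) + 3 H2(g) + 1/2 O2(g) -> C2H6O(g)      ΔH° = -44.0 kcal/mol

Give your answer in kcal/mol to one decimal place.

(a) as written: -349.0 kcal/mol
(b) reversed: +173.6 kcal/mol
(c) reversed: +23.4 kcal/mol
(d) as written: -44.0 kcal/mol
By Hess's law, ΔH° = (1)·(-349.0) + (-1)·(-173.6) + (-1)·(-23.4) + (1)·(-44.0) = -196.0 kcal/mol

ΔH° = -196.0 kcal/mol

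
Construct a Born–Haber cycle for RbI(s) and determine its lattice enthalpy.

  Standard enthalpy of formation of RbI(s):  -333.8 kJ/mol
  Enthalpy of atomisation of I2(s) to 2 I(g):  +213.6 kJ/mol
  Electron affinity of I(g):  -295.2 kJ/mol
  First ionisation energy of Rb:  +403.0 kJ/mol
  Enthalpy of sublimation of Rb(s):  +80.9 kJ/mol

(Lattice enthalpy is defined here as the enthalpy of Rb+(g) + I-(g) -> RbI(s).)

ΔHf° = 1·ΔHsub + 1·(ΣIE) + 1/2·D(I2) + 1·EA + U
-333.8 = 1·(+80.9) + 1·(+403.0) + 1/2·(+213.6) + 1·(-295.2) + U
U = -333.8 − (+295.5) = -629.3 kJ/mol

U = -629.3 kJ/mol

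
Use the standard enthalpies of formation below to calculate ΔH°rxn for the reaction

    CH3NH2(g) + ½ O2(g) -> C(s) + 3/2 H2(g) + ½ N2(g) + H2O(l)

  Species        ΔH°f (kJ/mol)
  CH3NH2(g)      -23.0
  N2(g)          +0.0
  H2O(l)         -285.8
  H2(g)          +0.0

Products: 1·(+0.0) + 3/2·(+0.0) + 1/2·(+0.0) + 1·(-285.8) = -285.8
Reactants: 1·(-23.0) + 1/2·(+0.0) = -23.0
ΔH°rxn = (-285.8) − (-23.0) = -262.8 kJ/mol

ΔH°rxn = -262.8 kJ/mol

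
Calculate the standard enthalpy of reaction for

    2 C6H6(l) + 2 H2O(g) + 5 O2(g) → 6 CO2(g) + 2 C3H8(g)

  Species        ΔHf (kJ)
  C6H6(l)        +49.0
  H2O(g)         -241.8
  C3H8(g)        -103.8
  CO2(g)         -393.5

ΔH°rxn = Σ nΔHf°(products) − Σ nΔHf°(reactants).
Products: 6·(-393.5) + 2·(-103.8) = -2568.6
Reactants: 2·(+49.0) + 2·(-241.8) + 5·(+0.0) = -385.6
ΔH° = (-2568.6) − (-385.6) = -2183.0 kJ

ΔH° = -2183.0 kJ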